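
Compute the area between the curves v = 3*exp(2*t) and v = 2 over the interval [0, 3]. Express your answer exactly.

-15/2 + 3*exp(6)/2

On [0, 3], (3*exp(2*t)) - (2) = 3*exp(2*t) - 2 is ≥ 0 throughout, so the area is a single integral of |3*exp(2*t) - 2|.
∫[0,3] (3*exp(2*t) - 2) dt = -15/2 + 3*exp(6)/2.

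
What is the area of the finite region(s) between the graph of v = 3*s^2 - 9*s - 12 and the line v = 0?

The curve meets the s-axis where 3*s^2 - 9*s - 12 = 0, i.e. 3*(s - 4)*(s + 1) = 0, at s = -1, 4.
On [-1, 4] the curve lies below the axis; ∫[-1,4] (3*s^2 - 9*s - 12) ds = -125/2, giving area 125/2.

125/2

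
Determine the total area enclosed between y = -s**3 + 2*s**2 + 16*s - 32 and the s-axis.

The curve meets the s-axis where -s**3 + 2*s**2 + 16*s - 32 = 0, i.e. -(s - 4)*(s - 2)*(s + 4) = 0, at s = -4, 2, 4.
On [-4, 2] the curve lies below the axis; ∫[-4,2] (-s**3 + 2*s**2 + 16*s - 32) ds = -180, giving area 180.
On [2, 4] the curve lies above the axis; ∫[2,4] (-s**3 + 2*s**2 + 16*s - 32) ds = 28/3, giving area 28/3.
Total area = 180 + 28/3 = 568/3.

568/3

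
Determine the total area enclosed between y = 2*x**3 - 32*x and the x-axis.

256

The curve meets the x-axis where 2*x**3 - 32*x = 0, i.e. 2*x*(x - 4)*(x + 4) = 0, at x = -4, 0, 4.
On [-4, 0] the curve lies above the axis; ∫[-4,0] (2*x**3 - 32*x) dx = 128, giving area 128.
On [0, 4] the curve lies below the axis; ∫[0,4] (2*x**3 - 32*x) dx = -128, giving area 128.
Total area = 128 + 128 = 256.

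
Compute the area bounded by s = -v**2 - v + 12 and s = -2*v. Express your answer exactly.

343/6

Both boundary curves give s as a function of v, so integrate with respect to v. Setting them equal: -v**2 + v + 12 = 0, i.e. -(v - 4)*(v + 3) = 0, so they meet at v = -3, 4.
For v in [-3, 4], s = -v**2 - v + 12 is on the right; area = ∫[-3,4] (-v**2 + v + 12) dv = 343/6.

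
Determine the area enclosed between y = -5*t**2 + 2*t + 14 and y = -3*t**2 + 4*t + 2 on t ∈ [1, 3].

10

The difference (-5*t**2 + 2*t + 14) - (-3*t**2 + 4*t + 2) = -2*t**2 - 2*t + 12 changes sign at t = 2 inside [1, 3], so split the integral there.
∫[1,2] (-2*t**2 - 2*t + 12) dt = 13/3.
∫[2,3] (-2*t**2 - 2*t + 12) dt = -17/3; the area of that piece is 17/3.
Total area = 13/3 + 17/3 = 10.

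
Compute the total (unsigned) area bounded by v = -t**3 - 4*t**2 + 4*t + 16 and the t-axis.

148/3

The curve meets the t-axis where -t**3 - 4*t**2 + 4*t + 16 = 0, i.e. -(t - 2)*(t + 2)*(t + 4) = 0, at t = -4, -2, 2.
On [-4, -2] the curve lies below the axis; ∫[-4,-2] (-t**3 - 4*t**2 + 4*t + 16) dt = -20/3, giving area 20/3.
On [-2, 2] the curve lies above the axis; ∫[-2,2] (-t**3 - 4*t**2 + 4*t + 16) dt = 128/3, giving area 128/3.
Total area = 20/3 + 128/3 = 148/3.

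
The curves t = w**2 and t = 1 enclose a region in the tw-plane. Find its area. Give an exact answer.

4/3

Both boundary curves give t as a function of w, so integrate with respect to w. Setting them equal: w**2 - 1 = 0, i.e. (w - 1)*(w + 1) = 0, so they meet at w = -1, 1.
For w in [-1, 1], t = w**2 is on the left; area = ∫[-1,1] (-(w**2 - 1)) dw = 4/3.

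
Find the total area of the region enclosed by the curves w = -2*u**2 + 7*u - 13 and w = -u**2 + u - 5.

4/3

Set the curves equal: -2*u**2 + 7*u - 13 = -u**2 + u - 5, so -u**2 + 6*u - 8 = 0, which factors as -(u - 4)*(u - 2) = 0. The curves meet at u = 2, 4.
On [2, 4], w = -2*u**2 + 7*u - 13 is on top; that piece has area ∫[2,4] (-u**2 + 6*u - 8) du = 4/3.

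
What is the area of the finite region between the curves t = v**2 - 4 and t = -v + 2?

125/6

Both boundary curves give t as a function of v, so integrate with respect to v. Setting them equal: v**2 + v - 6 = 0, i.e. (v - 2)*(v + 3) = 0, so they meet at v = -3, 2.
For v in [-3, 2], t = v**2 - 4 is on the left; area = ∫[-3,2] (-(v**2 + v - 6)) dv = 125/6.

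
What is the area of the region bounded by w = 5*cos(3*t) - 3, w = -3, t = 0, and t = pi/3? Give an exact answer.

The difference (5*cos(3*t) - 3) - (-3) = 5*cos(3*t) changes sign at t = pi/6 inside [0, pi/3], so split the integral there.
∫[0,pi/6] (5*cos(3*t)) dt = 5/3.
∫[pi/6,pi/3] (5*cos(3*t)) dt = -5/3; the area of that piece is 5/3.
Total area = 5/3 + 5/3 = 10/3.

10/3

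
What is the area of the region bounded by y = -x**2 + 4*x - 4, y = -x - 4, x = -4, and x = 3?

The difference (-x**2 + 4*x - 4) - (-x - 4) = -x**2 + 5*x changes sign at x = 0 inside [-4, 3], so split the integral there.
∫[-4,0] (-x**2 + 5*x) dx = -184/3; the area of that piece is 184/3.
∫[0,3] (-x**2 + 5*x) dx = 27/2.
Total area = 184/3 + 27/2 = 449/6.

449/6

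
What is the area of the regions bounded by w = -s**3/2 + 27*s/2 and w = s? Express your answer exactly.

Set the curves equal: -s**3/2 + 27*s/2 = s, so -s**3/2 + 25*s/2 = 0, which factors as -s*(s - 5)*(s + 5)/2 = 0. The curves meet at s = -5, 0, 5.
On [-5, 0], w = s is on top; that piece has area ∫[-5,0] (-(-s**3/2 + 25*s/2)) ds = 625/8.
On [0, 5], w = -s**3/2 + 27*s/2 is on top; that piece has area ∫[0,5] (-s**3/2 + 25*s/2) ds = 625/8.
Total enclosed area = 625/8 + 625/8 = 625/4.

625/4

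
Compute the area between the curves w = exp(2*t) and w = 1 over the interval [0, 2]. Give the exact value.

-5/2 + exp(4)/2

On [0, 2], (exp(2*t)) - (1) = exp(2*t) - 1 is ≥ 0 throughout, so the area is a single integral of |exp(2*t) - 1|.
∫[0,2] (exp(2*t) - 1) dt = -5/2 + exp(4)/2.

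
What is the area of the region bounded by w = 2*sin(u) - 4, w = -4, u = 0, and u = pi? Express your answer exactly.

On [0, pi], (2*sin(u) - 4) - (-4) = 2*sin(u) is ≥ 0 throughout, so the area is a single integral of |2*sin(u)|.
∫[0,pi] (2*sin(u)) du = 4.

4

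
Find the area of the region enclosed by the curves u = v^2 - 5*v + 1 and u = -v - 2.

Both boundary curves give u as a function of v, so integrate with respect to v. Setting them equal: v^2 - 4*v + 3 = 0, i.e. (v - 3)*(v - 1) = 0, so they meet at v = 1, 3.
For v in [1, 3], u = v^2 - 5*v + 1 is on the left; area = ∫[1,3] (-(v^2 - 4*v + 3)) dv = 4/3.

4/3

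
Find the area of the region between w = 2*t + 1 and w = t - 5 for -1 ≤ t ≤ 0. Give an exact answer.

On [-1, 0], (2*t + 1) - (t - 5) = t + 6 is ≥ 0 throughout, so the area is a single integral of |t + 6|.
∫[-1,0] (t + 6) dt = 11/2.

11/2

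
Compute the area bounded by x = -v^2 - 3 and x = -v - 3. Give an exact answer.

1/6

Both boundary curves give x as a function of v, so integrate with respect to v. Setting them equal: -v^2 + v = 0, i.e. -v*(v - 1) = 0, so they meet at v = 0, 1.
For v in [0, 1], x = -v^2 - 3 is on the right; area = ∫[0,1] (-v^2 + v) dv = 1/6.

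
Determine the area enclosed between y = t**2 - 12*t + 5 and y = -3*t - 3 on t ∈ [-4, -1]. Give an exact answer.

On [-4, -1], (t**2 - 12*t + 5) - (-3*t - 3) = t**2 - 9*t + 8 is ≥ 0 throughout, so the area is a single integral of |t**2 - 9*t + 8|.
∫[-4,-1] (t**2 - 9*t + 8) dt = 225/2.

225/2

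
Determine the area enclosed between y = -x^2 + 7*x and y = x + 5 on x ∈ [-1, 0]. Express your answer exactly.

On [-1, 0], (-x^2 + 7*x) - (x + 5) = -x^2 + 6*x - 5 is ≤ 0 throughout, so the area is a single integral of |-x^2 + 6*x - 5|.
∫[-1,0] (-x^2 + 6*x - 5) dx = -25/3; the area of that piece is 25/3.

25/3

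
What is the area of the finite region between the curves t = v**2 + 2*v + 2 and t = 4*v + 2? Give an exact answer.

Both boundary curves give t as a function of v, so integrate with respect to v. Setting them equal: v**2 - 2*v = 0, i.e. v*(v - 2) = 0, so they meet at v = 0, 2.
For v in [0, 2], t = v**2 + 2*v + 2 is on the left; area = ∫[0,2] (-(v**2 - 2*v)) dv = 4/3.

4/3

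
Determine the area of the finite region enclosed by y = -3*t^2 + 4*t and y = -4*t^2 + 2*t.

4/3

Set the curves equal: -3*t^2 + 4*t = -4*t^2 + 2*t, so t^2 + 2*t = 0, which factors as t*(t + 2) = 0. The curves meet at t = -2, 0.
On [-2, 0], y = -4*t^2 + 2*t is on top; that piece has area ∫[-2,0] (-(t^2 + 2*t)) dt = 4/3.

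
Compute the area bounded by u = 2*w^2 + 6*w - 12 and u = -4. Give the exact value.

Both boundary curves give u as a function of w, so integrate with respect to w. Setting them equal: 2*w^2 + 6*w - 8 = 0, i.e. 2*(w - 1)*(w + 4) = 0, so they meet at w = -4, 1.
For w in [-4, 1], u = 2*w^2 + 6*w - 12 is on the left; area = ∫[-4,1] (-(2*w^2 + 6*w - 8)) dw = 125/3.

125/3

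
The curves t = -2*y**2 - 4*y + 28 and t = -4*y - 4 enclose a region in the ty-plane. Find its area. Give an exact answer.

512/3

Both boundary curves give t as a function of y, so integrate with respect to y. Setting them equal: -2*y**2 + 32 = 0, i.e. -2*(y - 4)*(y + 4) = 0, so they meet at y = -4, 4.
For y in [-4, 4], t = -2*y**2 - 4*y + 28 is on the right; area = ∫[-4,4] (-2*y**2 + 32) dy = 512/3.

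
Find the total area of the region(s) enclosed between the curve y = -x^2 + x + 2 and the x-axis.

The curve meets the x-axis where -x^2 + x + 2 = 0, i.e. -(x - 2)*(x + 1) = 0, at x = -1, 2.
On [-1, 2] the curve lies above the axis; ∫[-1,2] (-x^2 + x + 2) dx = 9/2, giving area 9/2.

9/2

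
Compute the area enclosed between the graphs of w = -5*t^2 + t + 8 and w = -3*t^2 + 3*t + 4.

Set the curves equal: -5*t^2 + t + 8 = -3*t^2 + 3*t + 4, so -2*t^2 - 2*t + 4 = 0, which factors as -2*(t - 1)*(t + 2) = 0. The curves meet at t = -2, 1.
On [-2, 1], w = -5*t^2 + t + 8 is on top; that piece has area ∫[-2,1] (-2*t^2 - 2*t + 4) dt = 9.

9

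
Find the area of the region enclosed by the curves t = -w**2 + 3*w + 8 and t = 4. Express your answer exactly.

125/6

Both boundary curves give t as a function of w, so integrate with respect to w. Setting them equal: -w**2 + 3*w + 4 = 0, i.e. -(w - 4)*(w + 1) = 0, so they meet at w = -1, 4.
For w in [-1, 4], t = -w**2 + 3*w + 8 is on the right; area = ∫[-1,4] (-w**2 + 3*w + 4) dw = 125/6.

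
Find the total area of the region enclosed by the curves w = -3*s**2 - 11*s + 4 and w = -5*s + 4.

4

Set the curves equal: -3*s**2 - 11*s + 4 = -5*s + 4, so -3*s**2 - 6*s = 0, which factors as -3*s*(s + 2) = 0. The curves meet at s = -2, 0.
On [-2, 0], w = -3*s**2 - 11*s + 4 is on top; that piece has area ∫[-2,0] (-3*s**2 - 6*s) ds = 4.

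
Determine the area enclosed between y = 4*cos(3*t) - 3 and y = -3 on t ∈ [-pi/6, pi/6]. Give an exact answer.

On [-pi/6, pi/6], (4*cos(3*t) - 3) - (-3) = 4*cos(3*t) is ≥ 0 throughout, so the area is a single integral of |4*cos(3*t)|.
∫[-pi/6,pi/6] (4*cos(3*t)) dt = 8/3.

8/3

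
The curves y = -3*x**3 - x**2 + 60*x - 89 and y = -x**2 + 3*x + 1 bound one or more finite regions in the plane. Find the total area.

1551/2

Set the curves equal: -3*x**3 - x**2 + 60*x - 89 = -x**2 + 3*x + 1, so -3*x**3 + 57*x - 90 = 0, which factors as -3*(x - 3)*(x - 2)*(x + 5) = 0. The curves meet at x = -5, 2, 3.
On [-5, 2], y = -x**2 + 3*x + 1 is on top; that piece has area ∫[-5,2] (-(-3*x**3 + 57*x - 90)) dx = 3087/4.
On [2, 3], y = -3*x**3 - x**2 + 60*x - 89 is on top; that piece has area ∫[2,3] (-3*x**3 + 57*x - 90) dx = 15/4.
Total enclosed area = 3087/4 + 15/4 = 1551/2.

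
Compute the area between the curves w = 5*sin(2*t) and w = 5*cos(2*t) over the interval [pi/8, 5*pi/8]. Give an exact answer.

On [pi/8, 5*pi/8], (5*sin(2*t)) - (5*cos(2*t)) = 5*sin(2*t) - 5*cos(2*t) is ≥ 0 throughout, so the area is a single integral of |5*sin(2*t) - 5*cos(2*t)|.
∫[pi/8,5*pi/8] (5*sin(2*t) - 5*cos(2*t)) dt = 5*sqrt(2).

5*sqrt(2)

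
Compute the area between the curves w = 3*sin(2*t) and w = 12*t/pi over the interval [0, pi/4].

On [0, pi/4], (3*sin(2*t)) - (12*t/pi) = -12*t/pi + 3*sin(2*t) is ≥ 0 throughout, so the area is a single integral of |-12*t/pi + 3*sin(2*t)|.
∫[0,pi/4] (-12*t/pi + 3*sin(2*t)) dt = 3/2 - 3*pi/8.

3/2 - 3*pi/8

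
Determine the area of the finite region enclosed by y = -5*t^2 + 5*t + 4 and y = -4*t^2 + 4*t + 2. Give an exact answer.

9/2

Set the curves equal: -5*t^2 + 5*t + 4 = -4*t^2 + 4*t + 2, so -t^2 + t + 2 = 0, which factors as -(t - 2)*(t + 1) = 0. The curves meet at t = -1, 2.
On [-1, 2], y = -5*t^2 + 5*t + 4 is on top; that piece has area ∫[-1,2] (-t^2 + t + 2) dt = 9/2.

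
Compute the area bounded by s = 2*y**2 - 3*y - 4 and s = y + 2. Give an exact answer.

Both boundary curves give s as a function of y, so integrate with respect to y. Setting them equal: 2*y**2 - 4*y - 6 = 0, i.e. 2*(y - 3)*(y + 1) = 0, so they meet at y = -1, 3.
For y in [-1, 3], s = 2*y**2 - 3*y - 4 is on the left; area = ∫[-1,3] (-(2*y**2 - 4*y - 6)) dy = 64/3.

64/3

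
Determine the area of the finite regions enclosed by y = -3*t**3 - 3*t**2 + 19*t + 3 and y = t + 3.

253/4

Set the curves equal: -3*t**3 - 3*t**2 + 19*t + 3 = t + 3, so -3*t**3 - 3*t**2 + 18*t = 0, which factors as -3*t*(t - 2)*(t + 3) = 0. The curves meet at t = -3, 0, 2.
On [-3, 0], y = t + 3 is on top; that piece has area ∫[-3,0] (-(-3*t**3 - 3*t**2 + 18*t)) dt = 189/4.
On [0, 2], y = -3*t**3 - 3*t**2 + 19*t + 3 is on top; that piece has area ∫[0,2] (-3*t**3 - 3*t**2 + 18*t) dt = 16.
Total enclosed area = 189/4 + 16 = 253/4.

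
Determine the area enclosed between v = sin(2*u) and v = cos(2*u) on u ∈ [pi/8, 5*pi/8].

sqrt(2)

On [pi/8, 5*pi/8], (sin(2*u)) - (cos(2*u)) = sin(2*u) - cos(2*u) is ≥ 0 throughout, so the area is a single integral of |sin(2*u) - cos(2*u)|.
∫[pi/8,5*pi/8] (sin(2*u) - cos(2*u)) du = sqrt(2).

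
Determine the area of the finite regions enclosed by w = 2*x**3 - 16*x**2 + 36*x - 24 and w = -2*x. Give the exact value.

Set the curves equal: 2*x**3 - 16*x**2 + 36*x - 24 = -2*x, so 2*x**3 - 16*x**2 + 38*x - 24 = 0, which factors as 2*(x - 4)*(x - 3)*(x - 1) = 0. The curves meet at x = 1, 3, 4.
On [1, 3], w = 2*x**3 - 16*x**2 + 36*x - 24 is on top; that piece has area ∫[1,3] (2*x**3 - 16*x**2 + 38*x - 24) dx = 16/3.
On [3, 4], w = -2*x is on top; that piece has area ∫[3,4] (-(2*x**3 - 16*x**2 + 38*x - 24)) dx = 5/6.
Total enclosed area = 16/3 + 5/6 = 37/6.

37/6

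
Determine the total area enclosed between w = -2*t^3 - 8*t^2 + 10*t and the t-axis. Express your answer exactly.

The curve meets the t-axis where -2*t^3 - 8*t^2 + 10*t = 0, i.e. -2*t*(t - 1)*(t + 5) = 0, at t = -5, 0, 1.
On [-5, 0] the curve lies below the axis; ∫[-5,0] (-2*t^3 - 8*t^2 + 10*t) dt = -875/6, giving area 875/6.
On [0, 1] the curve lies above the axis; ∫[0,1] (-2*t^3 - 8*t^2 + 10*t) dt = 11/6, giving area 11/6.
Total area = 875/6 + 11/6 = 443/3.

443/3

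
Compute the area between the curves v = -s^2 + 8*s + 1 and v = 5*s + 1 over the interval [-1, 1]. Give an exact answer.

The difference (-s^2 + 8*s + 1) - (5*s + 1) = -s^2 + 3*s changes sign at s = 0 inside [-1, 1], so split the integral there.
∫[-1,0] (-s^2 + 3*s) ds = -11/6; the area of that piece is 11/6.
∫[0,1] (-s^2 + 3*s) ds = 7/6.
Total area = 11/6 + 7/6 = 3.

3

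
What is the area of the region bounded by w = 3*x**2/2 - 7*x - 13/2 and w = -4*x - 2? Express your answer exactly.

16

Set the curves equal: 3*x**2/2 - 7*x - 13/2 = -4*x - 2, so 3*x**2/2 - 3*x - 9/2 = 0, which factors as 3*(x - 3)*(x + 1)/2 = 0. The curves meet at x = -1, 3.
On [-1, 3], w = -4*x - 2 is on top; that piece has area ∫[-1,3] (-(3*x**2/2 - 3*x - 9/2)) dx = 16.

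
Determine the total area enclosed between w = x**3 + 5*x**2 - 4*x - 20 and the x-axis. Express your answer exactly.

The curve meets the x-axis where x**3 + 5*x**2 - 4*x - 20 = 0, i.e. (x - 2)*(x + 2)*(x + 5) = 0, at x = -5, -2, 2.
On [-5, -2] the curve lies above the axis; ∫[-5,-2] (x**3 + 5*x**2 - 4*x - 20) dx = 99/4, giving area 99/4.
On [-2, 2] the curve lies below the axis; ∫[-2,2] (x**3 + 5*x**2 - 4*x - 20) dx = -160/3, giving area 160/3.
Total area = 99/4 + 160/3 = 937/12.

937/12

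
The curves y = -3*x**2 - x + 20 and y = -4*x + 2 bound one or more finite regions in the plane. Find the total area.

125/2

Set the curves equal: -3*x**2 - x + 20 = -4*x + 2, so -3*x**2 + 3*x + 18 = 0, which factors as -3*(x - 3)*(x + 2) = 0. The curves meet at x = -2, 3.
On [-2, 3], y = -3*x**2 - x + 20 is on top; that piece has area ∫[-2,3] (-3*x**2 + 3*x + 18) dx = 125/2.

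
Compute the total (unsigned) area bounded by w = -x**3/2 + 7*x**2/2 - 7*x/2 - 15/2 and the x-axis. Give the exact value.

74/3

The curve meets the x-axis where -x**3/2 + 7*x**2/2 - 7*x/2 - 15/2 = 0, i.e. -(x - 5)*(x - 3)*(x + 1)/2 = 0, at x = -1, 3, 5.
On [-1, 3] the curve lies below the axis; ∫[-1,3] (-x**3/2 + 7*x**2/2 - 7*x/2 - 15/2) dx = -64/3, giving area 64/3.
On [3, 5] the curve lies above the axis; ∫[3,5] (-x**3/2 + 7*x**2/2 - 7*x/2 - 15/2) dx = 10/3, giving area 10/3.
Total area = 64/3 + 10/3 = 74/3.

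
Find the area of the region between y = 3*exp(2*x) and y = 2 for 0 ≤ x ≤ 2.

On [0, 2], (3*exp(2*x)) - (2) = 3*exp(2*x) - 2 is ≥ 0 throughout, so the area is a single integral of |3*exp(2*x) - 2|.
∫[0,2] (3*exp(2*x) - 2) dx = -11/2 + 3*exp(4)/2.

-11/2 + 3*exp(4)/2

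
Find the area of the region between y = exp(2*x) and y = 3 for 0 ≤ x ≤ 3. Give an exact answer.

The difference (exp(2*x)) - (3) = exp(2*x) - 3 changes sign at x = log(3)/2 inside [0, 3], so split the integral there.
∫[0,log(3)/2] (exp(2*x) - 3) dx = 1 - 3*log(3)/2; the area of that piece is -1 + 3*log(3)/2.
∫[log(3)/2,3] (exp(2*x) - 3) dx = -21/2 + 3*log(3)/2 + exp(6)/2.
Total area = (-1 + 3*log(3)/2) + (-21/2 + 3*log(3)/2 + exp(6)/2) = -23/2 + 3*log(3) + exp(6)/2.

-23/2 + 3*log(3) + exp(6)/2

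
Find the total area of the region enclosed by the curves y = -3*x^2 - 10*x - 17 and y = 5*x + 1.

Set the curves equal: -3*x^2 - 10*x - 17 = 5*x + 1, so -3*x^2 - 15*x - 18 = 0, which factors as -3*(x + 2)*(x + 3) = 0. The curves meet at x = -3, -2.
On [-3, -2], y = -3*x^2 - 10*x - 17 is on top; that piece has area ∫[-3,-2] (-3*x^2 - 15*x - 18) dx = 1/2.

1/2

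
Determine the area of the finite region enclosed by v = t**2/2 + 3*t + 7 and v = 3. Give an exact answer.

2/3

Set the curves equal: t**2/2 + 3*t + 7 = 3, so t**2/2 + 3*t + 4 = 0, which factors as (t + 2)*(t + 4)/2 = 0. The curves meet at t = -4, -2.
On [-4, -2], v = 3 is on top; that piece has area ∫[-4,-2] (-(t**2/2 + 3*t + 4)) dt = 2/3.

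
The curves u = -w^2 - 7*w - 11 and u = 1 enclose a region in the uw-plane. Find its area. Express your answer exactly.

Both boundary curves give u as a function of w, so integrate with respect to w. Setting them equal: -w^2 - 7*w - 12 = 0, i.e. -(w + 3)*(w + 4) = 0, so they meet at w = -4, -3.
For w in [-4, -3], u = -w^2 - 7*w - 11 is on the right; area = ∫[-4,-3] (-w^2 - 7*w - 12) dw = 1/6.

1/6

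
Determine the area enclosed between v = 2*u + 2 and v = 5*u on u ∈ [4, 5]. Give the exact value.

On [4, 5], (2*u + 2) - (5*u) = -3*u + 2 is ≤ 0 throughout, so the area is a single integral of |-3*u + 2|.
∫[4,5] (-3*u + 2) du = -23/2; the area of that piece is 23/2.

23/2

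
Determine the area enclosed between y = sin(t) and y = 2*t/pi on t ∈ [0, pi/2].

1 - pi/4

On [0, pi/2], (sin(t)) - (2*t/pi) = -2*t/pi + sin(t) is ≥ 0 throughout, so the area is a single integral of |-2*t/pi + sin(t)|.
∫[0,pi/2] (-2*t/pi + sin(t)) dt = 1 - pi/4.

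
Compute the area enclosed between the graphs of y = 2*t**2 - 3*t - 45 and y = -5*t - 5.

243

Set the curves equal: 2*t**2 - 3*t - 45 = -5*t - 5, so 2*t**2 + 2*t - 40 = 0, which factors as 2*(t - 4)*(t + 5) = 0. The curves meet at t = -5, 4.
On [-5, 4], y = -5*t - 5 is on top; that piece has area ∫[-5,4] (-(2*t**2 + 2*t - 40)) dt = 243.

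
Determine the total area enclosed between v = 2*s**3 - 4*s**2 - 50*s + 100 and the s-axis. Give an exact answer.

2459/3

The curve meets the s-axis where 2*s**3 - 4*s**2 - 50*s + 100 = 0, i.e. 2*(s - 5)*(s - 2)*(s + 5) = 0, at s = -5, 2, 5.
On [-5, 2] the curve lies above the axis; ∫[-5,2] (2*s**3 - 4*s**2 - 50*s + 100) ds = 4459/6, giving area 4459/6.
On [2, 5] the curve lies below the axis; ∫[2,5] (2*s**3 - 4*s**2 - 50*s + 100) ds = -153/2, giving area 153/2.
Total area = 4459/6 + 153/2 = 2459/3.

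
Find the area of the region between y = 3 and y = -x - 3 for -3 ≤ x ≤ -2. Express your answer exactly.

7/2

On [-3, -2], (3) - (-x - 3) = x + 6 is ≥ 0 throughout, so the area is a single integral of |x + 6|.
∫[-3,-2] (x + 6) dx = 7/2.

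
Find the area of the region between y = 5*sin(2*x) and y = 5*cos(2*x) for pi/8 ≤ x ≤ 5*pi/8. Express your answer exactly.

5*sqrt(2)

On [pi/8, 5*pi/8], (5*sin(2*x)) - (5*cos(2*x)) = 5*sin(2*x) - 5*cos(2*x) is ≥ 0 throughout, so the area is a single integral of |5*sin(2*x) - 5*cos(2*x)|.
∫[pi/8,5*pi/8] (5*sin(2*x) - 5*cos(2*x)) dx = 5*sqrt(2).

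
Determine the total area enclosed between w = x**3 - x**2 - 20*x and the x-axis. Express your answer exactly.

The curve meets the x-axis where x**3 - x**2 - 20*x = 0, i.e. x*(x - 5)*(x + 4) = 0, at x = -4, 0, 5.
On [-4, 0] the curve lies above the axis; ∫[-4,0] (x**3 - x**2 - 20*x) dx = 224/3, giving area 224/3.
On [0, 5] the curve lies below the axis; ∫[0,5] (x**3 - x**2 - 20*x) dx = -1625/12, giving area 1625/12.
Total area = 224/3 + 1625/12 = 2521/12.

2521/12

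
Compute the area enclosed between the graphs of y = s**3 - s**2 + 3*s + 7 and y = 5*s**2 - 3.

Set the curves equal: s**3 - s**2 + 3*s + 7 = 5*s**2 - 3, so s**3 - 6*s**2 + 3*s + 10 = 0, which factors as (s - 5)*(s - 2)*(s + 1) = 0. The curves meet at s = -1, 2, 5.
On [-1, 2], y = s**3 - s**2 + 3*s + 7 is on top; that piece has area ∫[-1,2] (s**3 - 6*s**2 + 3*s + 10) ds = 81/4.
On [2, 5], y = 5*s**2 - 3 is on top; that piece has area ∫[2,5] (-(s**3 - 6*s**2 + 3*s + 10)) ds = 81/4.
Total enclosed area = 81/4 + 81/4 = 81/2.

81/2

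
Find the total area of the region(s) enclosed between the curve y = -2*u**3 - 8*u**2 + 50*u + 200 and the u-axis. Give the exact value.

The curve meets the u-axis where -2*u**3 - 8*u**2 + 50*u + 200 = 0, i.e. -2*(u - 5)*(u + 4)*(u + 5) = 0, at u = -5, -4, 5.
On [-5, -4] the curve lies below the axis; ∫[-5,-4] (-2*u**3 - 8*u**2 + 50*u + 200) du = -19/6, giving area 19/6.
On [-4, 5] the curve lies above the axis; ∫[-4,5] (-2*u**3 - 8*u**2 + 50*u + 200) du = 2673/2, giving area 2673/2.
Total area = 19/6 + 2673/2 = 4019/3.

4019/3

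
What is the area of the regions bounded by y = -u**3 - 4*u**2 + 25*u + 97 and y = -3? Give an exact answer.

Set the curves equal: -u**3 - 4*u**2 + 25*u + 97 = -3, so -u**3 - 4*u**2 + 25*u + 100 = 0, which factors as -(u - 5)*(u + 4)*(u + 5) = 0. The curves meet at u = -5, -4, 5.
On [-5, -4], y = -3 is on top; that piece has area ∫[-5,-4] (-(-u**3 - 4*u**2 + 25*u + 100)) du = 19/12.
On [-4, 5], y = -u**3 - 4*u**2 + 25*u + 97 is on top; that piece has area ∫[-4,5] (-u**3 - 4*u**2 + 25*u + 100) du = 2673/4.
Total enclosed area = 19/12 + 2673/4 = 4019/6.

4019/6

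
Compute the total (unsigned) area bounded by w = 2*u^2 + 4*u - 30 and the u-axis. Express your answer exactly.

512/3

The curve meets the u-axis where 2*u^2 + 4*u - 30 = 0, i.e. 2*(u - 3)*(u + 5) = 0, at u = -5, 3.
On [-5, 3] the curve lies below the axis; ∫[-5,3] (2*u^2 + 4*u - 30) du = -512/3, giving area 512/3.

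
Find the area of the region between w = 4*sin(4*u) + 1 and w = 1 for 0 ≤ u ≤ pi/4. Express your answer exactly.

On [0, pi/4], (4*sin(4*u) + 1) - (1) = 4*sin(4*u) is ≥ 0 throughout, so the area is a single integral of |4*sin(4*u)|.
∫[0,pi/4] (4*sin(4*u)) du = 2.

2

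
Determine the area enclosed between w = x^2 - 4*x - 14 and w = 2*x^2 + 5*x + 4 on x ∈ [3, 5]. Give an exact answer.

On [3, 5], (x^2 - 4*x - 14) - (2*x^2 + 5*x + 4) = -x^2 - 9*x - 18 is ≤ 0 throughout, so the area is a single integral of |-x^2 - 9*x - 18|.
∫[3,5] (-x^2 - 9*x - 18) dx = -422/3; the area of that piece is 422/3.

422/3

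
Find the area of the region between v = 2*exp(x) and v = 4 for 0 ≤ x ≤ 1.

-10 + 2*exp(1) + 8*log(2)

The difference (2*exp(x)) - (4) = 2*exp(x) - 4 changes sign at x = log(2) inside [0, 1], so split the integral there.
∫[0,log(2)] (2*exp(x) - 4) dx = 2 - log(16); the area of that piece is -2 + log(16).
∫[log(2),1] (2*exp(x) - 4) dx = -8 + 4*log(2) + 2*exp(1).
Total area = (-2 + log(16)) + (-8 + 4*log(2) + 2*exp(1)) = -10 + 2*exp(1) + 8*log(2).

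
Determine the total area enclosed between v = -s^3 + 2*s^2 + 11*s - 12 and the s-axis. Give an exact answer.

The curve meets the s-axis where -s^3 + 2*s^2 + 11*s - 12 = 0, i.e. -(s - 4)*(s - 1)*(s + 3) = 0, at s = -3, 1, 4.
On [-3, 1] the curve lies below the axis; ∫[-3,1] (-s^3 + 2*s^2 + 11*s - 12) ds = -160/3, giving area 160/3.
On [1, 4] the curve lies above the axis; ∫[1,4] (-s^3 + 2*s^2 + 11*s - 12) ds = 99/4, giving area 99/4.
Total area = 160/3 + 99/4 = 937/12.

937/12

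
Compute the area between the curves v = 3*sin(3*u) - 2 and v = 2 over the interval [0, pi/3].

On [0, pi/3], (3*sin(3*u) - 2) - (2) = 3*sin(3*u) - 4 is ≤ 0 throughout, so the area is a single integral of |3*sin(3*u) - 4|.
∫[0,pi/3] (3*sin(3*u) - 4) du = 2 - 4*pi/3; the area of that piece is -2 + 4*pi/3.

-2 + 4*pi/3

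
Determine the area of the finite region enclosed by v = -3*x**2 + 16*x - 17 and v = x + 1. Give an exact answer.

Set the curves equal: -3*x**2 + 16*x - 17 = x + 1, so -3*x**2 + 15*x - 18 = 0, which factors as -3*(x - 3)*(x - 2) = 0. The curves meet at x = 2, 3.
On [2, 3], v = -3*x**2 + 16*x - 17 is on top; that piece has area ∫[2,3] (-3*x**2 + 15*x - 18) dx = 1/2.

1/2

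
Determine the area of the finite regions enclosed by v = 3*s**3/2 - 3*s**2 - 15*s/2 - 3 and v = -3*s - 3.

Set the curves equal: 3*s**3/2 - 3*s**2 - 15*s/2 - 3 = -3*s - 3, so 3*s**3/2 - 3*s**2 - 9*s/2 = 0, which factors as 3*s*(s - 3)*(s + 1)/2 = 0. The curves meet at s = -1, 0, 3.
On [-1, 0], v = 3*s**3/2 - 3*s**2 - 15*s/2 - 3 is on top; that piece has area ∫[-1,0] (3*s**3/2 - 3*s**2 - 9*s/2) ds = 7/8.
On [0, 3], v = -3*s - 3 is on top; that piece has area ∫[0,3] (-(3*s**3/2 - 3*s**2 - 9*s/2)) ds = 135/8.
Total enclosed area = 7/8 + 135/8 = 71/4.

71/4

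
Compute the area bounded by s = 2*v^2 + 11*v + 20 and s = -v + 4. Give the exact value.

8/3

Both boundary curves give s as a function of v, so integrate with respect to v. Setting them equal: 2*v^2 + 12*v + 16 = 0, i.e. 2*(v + 2)*(v + 4) = 0, so they meet at v = -4, -2.
For v in [-4, -2], s = 2*v^2 + 11*v + 20 is on the left; area = ∫[-4,-2] (-(2*v^2 + 12*v + 16)) dv = 8/3.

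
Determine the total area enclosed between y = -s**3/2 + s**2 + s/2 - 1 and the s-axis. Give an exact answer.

The curve meets the s-axis where -s**3/2 + s**2 + s/2 - 1 = 0, i.e. -(s - 2)*(s - 1)*(s + 1)/2 = 0, at s = -1, 1, 2.
On [-1, 1] the curve lies below the axis; ∫[-1,1] (-s**3/2 + s**2 + s/2 - 1) ds = -4/3, giving area 4/3.
On [1, 2] the curve lies above the axis; ∫[1,2] (-s**3/2 + s**2 + s/2 - 1) ds = 5/24, giving area 5/24.
Total area = 4/3 + 5/24 = 37/24.

37/24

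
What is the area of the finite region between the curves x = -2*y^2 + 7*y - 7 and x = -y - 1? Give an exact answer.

Both boundary curves give x as a function of y, so integrate with respect to y. Setting them equal: -2*y^2 + 8*y - 6 = 0, i.e. -2*(y - 3)*(y - 1) = 0, so they meet at y = 1, 3.
For y in [1, 3], x = -2*y^2 + 7*y - 7 is on the right; area = ∫[1,3] (-2*y^2 + 8*y - 6) dy = 8/3.

8/3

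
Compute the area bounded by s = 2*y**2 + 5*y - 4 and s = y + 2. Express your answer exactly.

64/3

Both boundary curves give s as a function of y, so integrate with respect to y. Setting them equal: 2*y**2 + 4*y - 6 = 0, i.e. 2*(y - 1)*(y + 3) = 0, so they meet at y = -3, 1.
For y in [-3, 1], s = 2*y**2 + 5*y - 4 is on the left; area = ∫[-3,1] (-(2*y**2 + 4*y - 6)) dy = 64/3.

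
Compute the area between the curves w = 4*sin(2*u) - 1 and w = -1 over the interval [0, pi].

8

The difference (4*sin(2*u) - 1) - (-1) = 4*sin(2*u) changes sign at u = pi/2 inside [0, pi], so split the integral there.
∫[0,pi/2] (4*sin(2*u)) du = 4.
∫[pi/2,pi] (4*sin(2*u)) du = -4; the area of that piece is 4.
Total area = 4 + 4 = 8.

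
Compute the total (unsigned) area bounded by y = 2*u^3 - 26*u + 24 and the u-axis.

407/2

The curve meets the u-axis where 2*u^3 - 26*u + 24 = 0, i.e. 2*(u - 3)*(u - 1)*(u + 4) = 0, at u = -4, 1, 3.
On [-4, 1] the curve lies above the axis; ∫[-4,1] (2*u^3 - 26*u + 24) du = 375/2, giving area 375/2.
On [1, 3] the curve lies below the axis; ∫[1,3] (2*u^3 - 26*u + 24) du = -16, giving area 16.
Total area = 375/2 + 16 = 407/2.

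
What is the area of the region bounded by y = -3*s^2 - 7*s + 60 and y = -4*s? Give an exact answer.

Set the curves equal: -3*s^2 - 7*s + 60 = -4*s, so -3*s^2 - 3*s + 60 = 0, which factors as -3*(s - 4)*(s + 5) = 0. The curves meet at s = -5, 4.
On [-5, 4], y = -3*s^2 - 7*s + 60 is on top; that piece has area ∫[-5,4] (-3*s^2 - 3*s + 60) ds = 729/2.

729/2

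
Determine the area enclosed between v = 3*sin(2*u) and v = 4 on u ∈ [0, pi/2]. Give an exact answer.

On [0, pi/2], (3*sin(2*u)) - (4) = 3*sin(2*u) - 4 is ≤ 0 throughout, so the area is a single integral of |3*sin(2*u) - 4|.
∫[0,pi/2] (3*sin(2*u) - 4) du = 3 - 2*pi; the area of that piece is -3 + 2*pi.

-3 + 2*pi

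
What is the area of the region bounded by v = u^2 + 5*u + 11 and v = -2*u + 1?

Set the curves equal: u^2 + 5*u + 11 = -2*u + 1, so u^2 + 7*u + 10 = 0, which factors as (u + 2)*(u + 5) = 0. The curves meet at u = -5, -2.
On [-5, -2], v = -2*u + 1 is on top; that piece has area ∫[-5,-2] (-(u^2 + 7*u + 10)) du = 9/2.

9/2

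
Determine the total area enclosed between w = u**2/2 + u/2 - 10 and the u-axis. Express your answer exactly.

243/4

The curve meets the u-axis where u**2/2 + u/2 - 10 = 0, i.e. (u - 4)*(u + 5)/2 = 0, at u = -5, 4.
On [-5, 4] the curve lies below the axis; ∫[-5,4] (u**2/2 + u/2 - 10) du = -243/4, giving area 243/4.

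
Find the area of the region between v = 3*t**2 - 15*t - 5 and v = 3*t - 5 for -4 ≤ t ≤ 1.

The difference (3*t**2 - 15*t - 5) - (3*t - 5) = 3*t**2 - 18*t changes sign at t = 0 inside [-4, 1], so split the integral there.
∫[-4,0] (3*t**2 - 18*t) dt = 208.
∫[0,1] (3*t**2 - 18*t) dt = -8; the area of that piece is 8.
Total area = 208 + 8 = 216.

216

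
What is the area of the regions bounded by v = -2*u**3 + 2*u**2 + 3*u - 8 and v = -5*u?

71/3

Set the curves equal: -2*u**3 + 2*u**2 + 3*u - 8 = -5*u, so -2*u**3 + 2*u**2 + 8*u - 8 = 0, which factors as -2*(u - 2)*(u - 1)*(u + 2) = 0. The curves meet at u = -2, 1, 2.
On [-2, 1], v = -5*u is on top; that piece has area ∫[-2,1] (-(-2*u**3 + 2*u**2 + 8*u - 8)) du = 45/2.
On [1, 2], v = -2*u**3 + 2*u**2 + 3*u - 8 is on top; that piece has area ∫[1,2] (-2*u**3 + 2*u**2 + 8*u - 8) du = 7/6.
Total enclosed area = 45/2 + 7/6 = 71/3.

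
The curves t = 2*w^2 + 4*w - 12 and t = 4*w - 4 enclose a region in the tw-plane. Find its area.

Both boundary curves give t as a function of w, so integrate with respect to w. Setting them equal: 2*w^2 - 8 = 0, i.e. 2*(w - 2)*(w + 2) = 0, so they meet at w = -2, 2.
For w in [-2, 2], t = 2*w^2 + 4*w - 12 is on the left; area = ∫[-2,2] (-(2*w^2 - 8)) dw = 64/3.

64/3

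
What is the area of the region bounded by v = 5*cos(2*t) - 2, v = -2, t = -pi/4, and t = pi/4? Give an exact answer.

5

On [-pi/4, pi/4], (5*cos(2*t) - 2) - (-2) = 5*cos(2*t) is ≥ 0 throughout, so the area is a single integral of |5*cos(2*t)|.
∫[-pi/4,pi/4] (5*cos(2*t)) dt = 5.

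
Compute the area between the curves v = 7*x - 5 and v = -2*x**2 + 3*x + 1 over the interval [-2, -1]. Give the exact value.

On [-2, -1], (7*x - 5) - (-2*x**2 + 3*x + 1) = 2*x**2 + 4*x - 6 is ≤ 0 throughout, so the area is a single integral of |2*x**2 + 4*x - 6|.
∫[-2,-1] (2*x**2 + 4*x - 6) dx = -22/3; the area of that piece is 22/3.

22/3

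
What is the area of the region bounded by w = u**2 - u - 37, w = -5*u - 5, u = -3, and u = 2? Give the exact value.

On [-3, 2], (u**2 - u - 37) - (-5*u - 5) = u**2 + 4*u - 32 is ≤ 0 throughout, so the area is a single integral of |u**2 + 4*u - 32|.
∫[-3,2] (u**2 + 4*u - 32) du = -475/3; the area of that piece is 475/3.

475/3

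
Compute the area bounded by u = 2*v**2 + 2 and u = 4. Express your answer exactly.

8/3

Both boundary curves give u as a function of v, so integrate with respect to v. Setting them equal: 2*v**2 - 2 = 0, i.e. 2*(v - 1)*(v + 1) = 0, so they meet at v = -1, 1.
For v in [-1, 1], u = 2*v**2 + 2 is on the left; area = ∫[-1,1] (-(2*v**2 - 2)) dv = 8/3.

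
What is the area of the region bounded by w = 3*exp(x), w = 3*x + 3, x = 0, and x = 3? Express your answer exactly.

On [0, 3], (3*exp(x)) - (3*x + 3) = -3*x + 3*exp(x) - 3 is ≥ 0 throughout, so the area is a single integral of |-3*x + 3*exp(x) - 3|.
∫[0,3] (-3*x + 3*exp(x) - 3) dx = -51/2 + 3*exp(3).

-51/2 + 3*exp(3)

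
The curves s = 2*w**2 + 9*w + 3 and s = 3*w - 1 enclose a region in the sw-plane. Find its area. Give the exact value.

1/3

Both boundary curves give s as a function of w, so integrate with respect to w. Setting them equal: 2*w**2 + 6*w + 4 = 0, i.e. 2*(w + 1)*(w + 2) = 0, so they meet at w = -2, -1.
For w in [-2, -1], s = 2*w**2 + 9*w + 3 is on the left; area = ∫[-2,-1] (-(2*w**2 + 6*w + 4)) dw = 1/3.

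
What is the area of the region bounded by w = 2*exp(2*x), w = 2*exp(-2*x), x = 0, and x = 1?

-2 + exp(-2) + exp(2)

On [0, 1], (2*exp(2*x)) - (2*exp(-2*x)) = 2*exp(2*x) - 2*exp(-2*x) is ≥ 0 throughout, so the area is a single integral of |2*exp(2*x) - 2*exp(-2*x)|.
∫[0,1] (2*exp(2*x) - 2*exp(-2*x)) dx = -2 + exp(-2) + exp(2).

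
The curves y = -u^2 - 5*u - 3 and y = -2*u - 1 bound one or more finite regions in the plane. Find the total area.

1/6

Set the curves equal: -u^2 - 5*u - 3 = -2*u - 1, so -u^2 - 3*u - 2 = 0, which factors as -(u + 1)*(u + 2) = 0. The curves meet at u = -2, -1.
On [-2, -1], y = -u^2 - 5*u - 3 is on top; that piece has area ∫[-2,-1] (-u^2 - 3*u - 2) du = 1/6.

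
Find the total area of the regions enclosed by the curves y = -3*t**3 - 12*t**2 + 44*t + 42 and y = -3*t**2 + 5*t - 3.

Set the curves equal: -3*t**3 - 12*t**2 + 44*t + 42 = -3*t**2 + 5*t - 3, so -3*t**3 - 9*t**2 + 39*t + 45 = 0, which factors as -3*(t - 3)*(t + 1)*(t + 5) = 0. The curves meet at t = -5, -1, 3.
On [-5, -1], y = -3*t**2 + 5*t - 3 is on top; that piece has area ∫[-5,-1] (-(-3*t**3 - 9*t**2 + 39*t + 45)) dt = 192.
On [-1, 3], y = -3*t**3 - 12*t**2 + 44*t + 42 is on top; that piece has area ∫[-1,3] (-3*t**3 - 9*t**2 + 39*t + 45) dt = 192.
Total enclosed area = 192 + 192 = 384.

384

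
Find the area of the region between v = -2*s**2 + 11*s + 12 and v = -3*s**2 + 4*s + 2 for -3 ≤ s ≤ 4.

763/6

The difference (-2*s**2 + 11*s + 12) - (-3*s**2 + 4*s + 2) = s**2 + 7*s + 10 changes sign at s = -2 inside [-3, 4], so split the integral there.
∫[-3,-2] (s**2 + 7*s + 10) ds = -7/6; the area of that piece is 7/6.
∫[-2,4] (s**2 + 7*s + 10) ds = 126.
Total area = 7/6 + 126 = 763/6.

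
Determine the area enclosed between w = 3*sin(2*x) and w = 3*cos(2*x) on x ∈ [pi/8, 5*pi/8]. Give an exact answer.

On [pi/8, 5*pi/8], (3*sin(2*x)) - (3*cos(2*x)) = 3*sin(2*x) - 3*cos(2*x) is ≥ 0 throughout, so the area is a single integral of |3*sin(2*x) - 3*cos(2*x)|.
∫[pi/8,5*pi/8] (3*sin(2*x) - 3*cos(2*x)) dx = 3*sqrt(2).

3*sqrt(2)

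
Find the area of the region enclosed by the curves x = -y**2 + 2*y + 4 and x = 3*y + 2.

9/2

Both boundary curves give x as a function of y, so integrate with respect to y. Setting them equal: -y**2 - y + 2 = 0, i.e. -(y - 1)*(y + 2) = 0, so they meet at y = -2, 1.
For y in [-2, 1], x = -y**2 + 2*y + 4 is on the right; area = ∫[-2,1] (-y**2 - y + 2) dy = 9/2.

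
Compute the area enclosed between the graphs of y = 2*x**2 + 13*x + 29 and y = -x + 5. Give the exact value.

Set the curves equal: 2*x**2 + 13*x + 29 = -x + 5, so 2*x**2 + 14*x + 24 = 0, which factors as 2*(x + 3)*(x + 4) = 0. The curves meet at x = -4, -3.
On [-4, -3], y = -x + 5 is on top; that piece has area ∫[-4,-3] (-(2*x**2 + 14*x + 24)) dx = 1/3.

1/3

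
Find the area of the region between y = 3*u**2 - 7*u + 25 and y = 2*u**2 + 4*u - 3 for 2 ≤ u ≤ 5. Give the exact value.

The difference (3*u**2 - 7*u + 25) - (2*u**2 + 4*u - 3) = u**2 - 11*u + 28 changes sign at u = 4 inside [2, 5], so split the integral there.
∫[2,4] (u**2 - 11*u + 28) du = 26/3.
∫[4,5] (u**2 - 11*u + 28) du = -7/6; the area of that piece is 7/6.
Total area = 26/3 + 7/6 = 59/6.

59/6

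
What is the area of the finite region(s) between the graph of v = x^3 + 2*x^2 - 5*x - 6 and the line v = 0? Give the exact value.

253/12

The curve meets the x-axis where x^3 + 2*x^2 - 5*x - 6 = 0, i.e. (x - 2)*(x + 1)*(x + 3) = 0, at x = -3, -1, 2.
On [-3, -1] the curve lies above the axis; ∫[-3,-1] (x^3 + 2*x^2 - 5*x - 6) dx = 16/3, giving area 16/3.
On [-1, 2] the curve lies below the axis; ∫[-1,2] (x^3 + 2*x^2 - 5*x - 6) dx = -63/4, giving area 63/4.
Total area = 16/3 + 63/4 = 253/12.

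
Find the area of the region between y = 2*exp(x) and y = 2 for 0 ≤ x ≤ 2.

On [0, 2], (2*exp(x)) - (2) = 2*exp(x) - 2 is ≥ 0 throughout, so the area is a single integral of |2*exp(x) - 2|.
∫[0,2] (2*exp(x) - 2) dx = -6 + 2*exp(2).

-6 + 2*exp(2)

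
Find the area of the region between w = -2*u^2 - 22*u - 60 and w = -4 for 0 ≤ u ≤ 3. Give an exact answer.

On [0, 3], (-2*u^2 - 22*u - 60) - (-4) = -2*u^2 - 22*u - 56 is ≤ 0 throughout, so the area is a single integral of |-2*u^2 - 22*u - 56|.
∫[0,3] (-2*u^2 - 22*u - 56) du = -285; the area of that piece is 285.

285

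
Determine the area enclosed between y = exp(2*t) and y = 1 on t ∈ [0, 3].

On [0, 3], (exp(2*t)) - (1) = exp(2*t) - 1 is ≥ 0 throughout, so the area is a single integral of |exp(2*t) - 1|.
∫[0,3] (exp(2*t) - 1) dt = -7/2 + exp(6)/2.

-7/2 + exp(6)/2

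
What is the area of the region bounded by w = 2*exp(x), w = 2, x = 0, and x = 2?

On [0, 2], (2*exp(x)) - (2) = 2*exp(x) - 2 is ≥ 0 throughout, so the area is a single integral of |2*exp(x) - 2|.
∫[0,2] (2*exp(x) - 2) dx = -6 + 2*exp(2).

-6 + 2*exp(2)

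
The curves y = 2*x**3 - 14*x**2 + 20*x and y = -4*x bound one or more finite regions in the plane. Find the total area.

71/3

Set the curves equal: 2*x**3 - 14*x**2 + 20*x = -4*x, so 2*x**3 - 14*x**2 + 24*x = 0, which factors as 2*x*(x - 4)*(x - 3) = 0. The curves meet at x = 0, 3, 4.
On [0, 3], y = 2*x**3 - 14*x**2 + 20*x is on top; that piece has area ∫[0,3] (2*x**3 - 14*x**2 + 24*x) dx = 45/2.
On [3, 4], y = -4*x is on top; that piece has area ∫[3,4] (-(2*x**3 - 14*x**2 + 24*x)) dx = 7/6.
Total enclosed area = 45/2 + 7/6 = 71/3.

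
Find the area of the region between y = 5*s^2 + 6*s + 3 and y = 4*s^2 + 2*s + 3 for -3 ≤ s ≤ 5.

302/3

The difference (5*s^2 + 6*s + 3) - (4*s^2 + 2*s + 3) = s^2 + 4*s changes sign at s = 0 inside [-3, 5], so split the integral there.
∫[-3,0] (s^2 + 4*s) ds = -9; the area of that piece is 9.
∫[0,5] (s^2 + 4*s) ds = 275/3.
Total area = 9 + 275/3 = 302/3.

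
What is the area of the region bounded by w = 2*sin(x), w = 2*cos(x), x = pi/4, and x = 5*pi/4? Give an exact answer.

4*sqrt(2)

On [pi/4, 5*pi/4], (2*sin(x)) - (2*cos(x)) = 2*sin(x) - 2*cos(x) is ≥ 0 throughout, so the area is a single integral of |2*sin(x) - 2*cos(x)|.
∫[pi/4,5*pi/4] (2*sin(x) - 2*cos(x)) dx = 4*sqrt(2).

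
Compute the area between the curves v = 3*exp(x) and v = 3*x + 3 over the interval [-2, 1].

On [-2, 1], (3*exp(x)) - (3*x + 3) = -3*x + 3*exp(x) - 3 is ≥ 0 throughout, so the area is a single integral of |-3*x + 3*exp(x) - 3|.
∫[-2,1] (-3*x + 3*exp(x) - 3) dx = -9/2 - 3*exp(-2) + 3*exp(1).

-9/2 - 3*exp(-2) + 3*exp(1)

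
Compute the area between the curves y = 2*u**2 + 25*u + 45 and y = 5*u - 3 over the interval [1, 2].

248/3

On [1, 2], (2*u**2 + 25*u + 45) - (5*u - 3) = 2*u**2 + 20*u + 48 is ≥ 0 throughout, so the area is a single integral of |2*u**2 + 20*u + 48|.
∫[1,2] (2*u**2 + 20*u + 48) du = 248/3.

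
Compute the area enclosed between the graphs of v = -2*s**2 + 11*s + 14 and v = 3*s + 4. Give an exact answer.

Set the curves equal: -2*s**2 + 11*s + 14 = 3*s + 4, so -2*s**2 + 8*s + 10 = 0, which factors as -2*(s - 5)*(s + 1) = 0. The curves meet at s = -1, 5.
On [-1, 5], v = -2*s**2 + 11*s + 14 is on top; that piece has area ∫[-1,5] (-2*s**2 + 8*s + 10) ds = 72.

72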